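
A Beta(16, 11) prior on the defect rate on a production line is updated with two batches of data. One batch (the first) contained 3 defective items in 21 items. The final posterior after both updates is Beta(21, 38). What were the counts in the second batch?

2 defective items and 9 good items

Sequential conjugate updates are equivalent to a single update on the pooled data, so total successes = posterior α − prior α and total failures = posterior β − prior β.
Total across both batches: 21−16=5 defective items, 38−11=27 good items.
Subtract the first batch: 5−3=2 defective items and 27−18=9 good items.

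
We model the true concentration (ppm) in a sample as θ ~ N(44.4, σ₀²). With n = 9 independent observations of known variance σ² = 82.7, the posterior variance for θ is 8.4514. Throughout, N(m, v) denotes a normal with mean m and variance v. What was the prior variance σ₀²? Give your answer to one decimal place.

σ₀² = 105.3

Posterior precision equals prior precision plus data precision: 1/σ_n² = 1/σ₀² + n/σ².
So 1/σ₀² = 1/8.4514 − 9/82.7 = 0.118324 − 0.108827 = 0.009497.
Hence σ₀² = 1/0.009497 ≈ 105.3.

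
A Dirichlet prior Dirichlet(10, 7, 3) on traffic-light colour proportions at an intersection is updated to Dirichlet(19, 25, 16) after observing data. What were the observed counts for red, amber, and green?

For a Dirichlet(α) prior with multinomial counts c, the posterior is Dirichlet(α + c) componentwise.
Counts are posterior − prior componentwise: 19−10=9, 25−7=18, 16−3=13.

counts (9, 18, 13)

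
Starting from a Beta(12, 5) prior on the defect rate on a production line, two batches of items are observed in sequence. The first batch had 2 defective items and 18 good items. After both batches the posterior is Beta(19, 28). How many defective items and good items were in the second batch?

Because Beta–binomial updating is additive in the counts, the combined data contributed (α_post−α_prior, β_post−β_prior) successes and failures.
Total across both batches: 19−12=7 defective items, 28−5=23 good items.
Subtract the first batch: 7−2=5 defective items and 23−18=5 good items.

5 defective items and 5 good items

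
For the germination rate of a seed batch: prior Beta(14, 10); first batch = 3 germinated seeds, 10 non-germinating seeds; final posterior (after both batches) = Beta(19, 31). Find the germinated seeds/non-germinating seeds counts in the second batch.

Sequential conjugate updates are equivalent to a single update on the pooled data, so total successes = posterior α − prior α and total failures = posterior β − prior β.
Total across both batches: 19−14=5 germinated seeds, 31−10=21 non-germinating seeds.
Subtract the first batch: 5−3=2 germinated seeds and 21−10=11 non-germinating seeds.

2 germinated seeds and 11 non-germinating seeds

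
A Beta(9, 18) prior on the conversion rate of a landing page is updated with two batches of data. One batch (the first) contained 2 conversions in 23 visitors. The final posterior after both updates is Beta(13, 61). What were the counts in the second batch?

2 conversions and 22 bounces

Sequential conjugate updates are equivalent to a single update on the pooled data, so total successes = posterior α − prior α and total failures = posterior β − prior β.
Total across both batches: 13−9=4 conversions, 61−18=43 bounces.
Subtract the first batch: 4−2=2 conversions and 43−21=22 bounces.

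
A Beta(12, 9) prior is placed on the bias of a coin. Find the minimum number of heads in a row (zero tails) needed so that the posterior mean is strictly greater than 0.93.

k = 108

After k heads and 0 tails the posterior is Beta(12+k, 9), with mean (12+k)/(12+9+k).
Set (12+k)/(21+k) > 0.93 and solve: k > (0.93·21 − 12)/(1 − 0.93) = 107.571.
The smallest integer exceeding 107.571 is 108.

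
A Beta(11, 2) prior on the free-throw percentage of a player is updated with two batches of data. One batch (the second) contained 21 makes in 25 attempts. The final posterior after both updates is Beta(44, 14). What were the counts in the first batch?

12 makes and 8 misses

Because Beta–binomial updating is additive in the counts, the combined data contributed (α_post−α_prior, β_post−β_prior) successes and failures.
Total across both batches: 44−11=33 makes, 14−2=12 misses.
Subtract the second batch: 33−21=12 makes and 12−4=8 misses.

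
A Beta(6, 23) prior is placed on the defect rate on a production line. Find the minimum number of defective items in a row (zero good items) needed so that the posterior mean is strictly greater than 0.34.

k = 6

After k defective items and 0 good items the posterior is Beta(6+k, 23), with mean (6+k)/(6+23+k).
Set (6+k)/(29+k) > 0.34 and solve: k > (0.34·29 − 6)/(1 − 0.34) = 5.848.
The smallest integer exceeding 5.848 is 6.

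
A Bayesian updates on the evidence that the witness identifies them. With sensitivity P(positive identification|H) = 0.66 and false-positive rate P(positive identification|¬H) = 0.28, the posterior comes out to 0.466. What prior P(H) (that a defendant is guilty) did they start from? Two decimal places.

Bayes' rule in odds form gives O(H|E) = O(H)·[P(E|H)/P(E|¬H)], hence O(H) = O(H|E)/LR.
Posterior odds = 0.466/(1−0.466) = 0.8727. LR = 0.66/0.28 = 2.3571.
Prior odds = 0.8727/2.3571 = 0.3702, so P(H) = 0.3702/(1+0.3702) ≈ 0.27.

P(H) = 0.27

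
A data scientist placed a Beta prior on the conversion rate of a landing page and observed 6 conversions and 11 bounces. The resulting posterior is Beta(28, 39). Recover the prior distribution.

A Beta(a, b) prior with s successes and f failures in binomial data gives a Beta(a+s, b+f) posterior.
Subtract the data counts: 28−6=22, 39−11=28.

Beta(22, 28)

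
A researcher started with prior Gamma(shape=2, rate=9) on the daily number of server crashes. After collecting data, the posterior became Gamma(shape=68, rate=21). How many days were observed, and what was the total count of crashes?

A Gamma(α, β) prior (rate parametrization) on a Poisson rate with n observations summing to S gives posterior Gamma(α+S, β+n).
Matching: Σxᵢ = 68 − 2 = 66 and n = 21 − 9 = 12.

n = 12 days with total 66 crashes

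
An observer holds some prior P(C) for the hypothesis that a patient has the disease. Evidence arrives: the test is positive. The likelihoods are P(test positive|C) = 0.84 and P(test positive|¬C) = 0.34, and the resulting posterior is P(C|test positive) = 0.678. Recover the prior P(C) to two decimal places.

In odds form, posterior odds = prior odds × likelihood ratio, so prior odds = posterior odds ÷ LR.
Posterior odds = 0.678/(1−0.678) = 2.1056. LR = 0.84/0.34 = 2.4706.
Prior odds = 2.1056/2.4706 = 0.8523, so P(C) = 0.8523/(1+0.8523) ≈ 0.46.

P(C) = 0.46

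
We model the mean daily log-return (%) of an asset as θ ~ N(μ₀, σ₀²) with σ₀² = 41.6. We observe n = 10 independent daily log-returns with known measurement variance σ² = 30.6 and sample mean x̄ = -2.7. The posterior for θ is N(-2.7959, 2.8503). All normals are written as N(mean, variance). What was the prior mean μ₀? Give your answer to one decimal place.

The posterior mean is a precision-weighted average: μ_n = (τ₀μ₀ + τ_data·x̄)/(τ₀+τ_data), with τ₀=1/σ₀² and τ_data=n/σ².
Here τ₀ = 1/41.6 = 0.024038 and τ_data = 10/30.6 = 0.326797, so τ_n = 0.350835.
Rearranging for μ₀: μ₀ = (μ_n·τ_n − τ_data·x̄)/τ₀ = (-2.7959·0.350835 − 0.326797·-2.7) / 0.024038 = -0.098548/0.024038 ≈ -4.1.

μ₀ = -4.1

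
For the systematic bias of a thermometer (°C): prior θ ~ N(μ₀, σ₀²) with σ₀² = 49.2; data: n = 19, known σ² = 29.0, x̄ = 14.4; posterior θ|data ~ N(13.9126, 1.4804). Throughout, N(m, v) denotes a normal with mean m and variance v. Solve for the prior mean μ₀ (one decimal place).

With known observation variance, the Normal–Normal posterior has precision τ_n = τ₀ + n/σ² and mean μ_n = (τ₀μ₀ + (n/σ²)x̄)/τ_n.
Here τ₀ = 1/49.2 = 0.020325 and τ_data = 19/29.0 = 0.655172, so τ_n = 0.675497.
Rearranging for μ₀: μ₀ = (μ_n·τ_n − τ_data·x̄)/τ₀ = (13.9126·0.675497 − 0.655172·14.4) / 0.020325 = -0.036557/0.020325 ≈ -1.8.

μ₀ = -1.8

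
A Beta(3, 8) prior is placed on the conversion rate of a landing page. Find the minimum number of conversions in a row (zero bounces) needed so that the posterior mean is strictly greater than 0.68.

k = 15

After k conversions and 0 bounces the posterior is Beta(3+k, 8), with mean (3+k)/(3+8+k).
Set (3+k)/(11+k) > 0.68 and solve: k > (0.68·11 − 3)/(1 − 0.68) = 14.000.
The smallest integer exceeding 14.000 is 15, and checking k=15: (18)/(26) = 0.6923 > 0.68.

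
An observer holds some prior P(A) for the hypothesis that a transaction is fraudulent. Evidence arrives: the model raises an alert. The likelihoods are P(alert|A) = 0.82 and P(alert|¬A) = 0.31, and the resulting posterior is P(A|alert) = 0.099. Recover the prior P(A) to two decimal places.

P(A) = 0.04

Bayes' rule in odds form gives O(A|E) = O(A)·[P(E|A)/P(E|¬A)], hence O(A) = O(A|E)/LR.
Posterior odds = 0.099/(1−0.099) = 0.1099. LR = 0.82/0.31 = 2.6452.
Prior odds = 0.1099/2.6452 = 0.0415, so P(A) = 0.0415/(1+0.0415) ≈ 0.04.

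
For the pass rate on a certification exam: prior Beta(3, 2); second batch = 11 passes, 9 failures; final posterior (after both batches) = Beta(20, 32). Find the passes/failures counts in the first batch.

Because Beta–binomial updating is additive in the counts, the combined data contributed (α_post−α_prior, β_post−β_prior) successes and failures.
Total across both batches: 20−3=17 passes, 32−2=30 failures.
Subtract the second batch: 17−11=6 passes and 30−9=21 failures.

6 passes and 21 failures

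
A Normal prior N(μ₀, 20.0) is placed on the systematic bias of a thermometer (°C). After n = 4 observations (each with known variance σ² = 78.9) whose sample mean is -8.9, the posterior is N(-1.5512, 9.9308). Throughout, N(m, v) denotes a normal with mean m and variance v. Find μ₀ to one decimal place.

μ₀ = 5.9

With known observation variance, the Normal–Normal posterior has precision τ_n = τ₀ + n/σ² and mean μ_n = (τ₀μ₀ + (n/σ²)x̄)/τ_n.
Here τ₀ = 1/20.0 = 0.050000 and τ_data = 4/78.9 = 0.050697, so τ_n = 0.100697.
Rearranging for μ₀: μ₀ = (μ_n·τ_n − τ_data·x̄)/τ₀ = (-1.5512·0.100697 − 0.050697·-8.9) / 0.050000 = 0.295002/0.050000 ≈ 5.9.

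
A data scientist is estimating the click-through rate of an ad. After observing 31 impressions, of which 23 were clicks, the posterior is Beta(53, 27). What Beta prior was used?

Under Beta–binomial conjugacy the posterior parameters are (a+s, b+f).
So a = 53 − 23 = 30 and b = 27 − 8 = 19.

Beta(30, 19)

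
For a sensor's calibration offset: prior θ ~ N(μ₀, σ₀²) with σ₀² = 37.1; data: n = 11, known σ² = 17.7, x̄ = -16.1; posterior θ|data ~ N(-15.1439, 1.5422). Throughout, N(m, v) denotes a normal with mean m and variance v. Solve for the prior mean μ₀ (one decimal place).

The posterior mean is a precision-weighted average: μ_n = (τ₀μ₀ + τ_data·x̄)/(τ₀+τ_data), with τ₀=1/σ₀² and τ_data=n/σ².
Here τ₀ = 1/37.1 = 0.026954 and τ_data = 11/17.7 = 0.621469, so τ_n = 0.648423.
Rearranging for μ₀: μ₀ = (μ_n·τ_n − τ_data·x̄)/τ₀ = (-15.1439·0.648423 − 0.621469·-16.1) / 0.026954 = 0.185998/0.026954 ≈ 6.9.

μ₀ = 6.9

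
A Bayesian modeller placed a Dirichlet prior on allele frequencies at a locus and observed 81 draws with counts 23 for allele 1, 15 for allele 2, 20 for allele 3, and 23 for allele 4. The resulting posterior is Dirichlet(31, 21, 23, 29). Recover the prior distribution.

For a Dirichlet(α) prior with multinomial counts c, the posterior is Dirichlet(α + c) componentwise.
Subtract each count from the matching posterior parameter: 31−23=8, 21−15=6, 23−20=3, 29−23=6.

Dirichlet(8, 6, 3, 6)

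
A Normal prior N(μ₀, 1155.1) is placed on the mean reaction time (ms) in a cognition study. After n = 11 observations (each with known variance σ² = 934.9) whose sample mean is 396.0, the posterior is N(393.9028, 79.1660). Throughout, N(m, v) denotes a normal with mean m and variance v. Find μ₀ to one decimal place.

μ₀ = 365.4

The posterior mean is a precision-weighted average: μ_n = (τ₀μ₀ + τ_data·x̄)/(τ₀+τ_data), with τ₀=1/σ₀² and τ_data=n/σ².
Here τ₀ = 1/1155.1 = 0.000866 and τ_data = 11/934.9 = 0.011766, so τ_n = 0.012632.
Rearranging for μ₀: μ₀ = (μ_n·τ_n − τ_data·x̄)/τ₀ = (393.9028·0.012632 − 0.011766·396.0) / 0.000866 = 0.316444/0.000866 ≈ 365.4.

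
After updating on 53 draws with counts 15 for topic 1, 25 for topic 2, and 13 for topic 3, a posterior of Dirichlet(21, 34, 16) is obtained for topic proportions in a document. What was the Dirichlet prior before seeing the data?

For a Dirichlet(α) prior with multinomial counts c, the posterior is Dirichlet(α + c) componentwise.
Subtract each count from the matching posterior parameter: 21−15=6, 34−25=9, 16−13=3.

Dirichlet(6, 9, 3)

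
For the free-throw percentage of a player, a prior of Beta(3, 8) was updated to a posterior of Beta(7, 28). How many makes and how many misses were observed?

4 makes and 20 misses

Under Beta–binomial conjugacy the posterior parameters are (a+s, b+f).
Match parameters: s=7−3=4, f=28−8=20.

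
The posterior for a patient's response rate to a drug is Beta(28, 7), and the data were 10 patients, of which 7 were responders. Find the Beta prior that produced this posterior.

Beta(21, 4)

Beta is conjugate to the binomial likelihood: posterior = Beta(a+s, b+f).
So a = 28 − 7 = 21 and b = 7 − 3 = 4.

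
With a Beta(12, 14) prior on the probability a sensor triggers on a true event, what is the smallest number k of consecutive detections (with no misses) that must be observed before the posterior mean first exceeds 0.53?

After k detections and 0 misses the posterior is Beta(12+k, 14), with mean (12+k)/(12+14+k).
Set (12+k)/(26+k) > 0.53 and solve: k > (0.53·26 − 12)/(1 − 0.53) = 3.787.
The smallest integer exceeding 3.787 is 4.

k = 4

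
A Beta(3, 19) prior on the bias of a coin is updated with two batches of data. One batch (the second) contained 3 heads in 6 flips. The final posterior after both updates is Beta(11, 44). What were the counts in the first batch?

Because Beta–binomial updating is additive in the counts, the combined data contributed (α_post−α_prior, β_post−β_prior) successes and failures.
Total across both batches: 11−3=8 heads, 44−19=25 tails.
Subtract the second batch: 8−3=5 heads and 25−3=22 tails.

5 heads and 22 tails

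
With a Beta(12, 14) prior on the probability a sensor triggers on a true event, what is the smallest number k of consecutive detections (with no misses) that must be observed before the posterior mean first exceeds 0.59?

After k detections and 0 misses the posterior is Beta(12+k, 14), with mean (12+k)/(12+14+k).
Set (12+k)/(26+k) > 0.59 and solve: k > (0.59·26 − 12)/(1 − 0.59) = 8.146.
The smallest integer exceeding 8.146 is 9, and checking k=9: (21)/(35) = 0.6000 > 0.59.

k = 9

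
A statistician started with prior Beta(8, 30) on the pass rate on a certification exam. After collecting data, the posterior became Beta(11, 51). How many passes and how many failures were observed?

3 passes and 21 failures

Beta is conjugate to the binomial likelihood: posterior = Beta(a+s, b+f).
Match parameters: s=11−8=3, f=51−30=21.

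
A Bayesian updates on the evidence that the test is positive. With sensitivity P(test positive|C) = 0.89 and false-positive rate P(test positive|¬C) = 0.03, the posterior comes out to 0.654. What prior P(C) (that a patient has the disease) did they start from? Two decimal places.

In odds form, posterior odds = prior odds × likelihood ratio, so prior odds = posterior odds ÷ LR.
Posterior odds = 0.654/(1−0.654) = 1.8902. LR = 0.89/0.03 = 29.6667.
Prior odds = 1.8902/29.6667 = 0.0637, so P(C) = 0.0637/(1+0.0637) ≈ 0.06.

P(C) = 0.06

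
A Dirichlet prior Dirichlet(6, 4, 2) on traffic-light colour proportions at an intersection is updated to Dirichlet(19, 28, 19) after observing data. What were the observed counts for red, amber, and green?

counts (13, 24, 17)

For a Dirichlet(α) prior with multinomial counts c, the posterior is Dirichlet(α + c) componentwise.
Counts are posterior − prior componentwise: 19−6=13, 28−4=24, 19−2=17.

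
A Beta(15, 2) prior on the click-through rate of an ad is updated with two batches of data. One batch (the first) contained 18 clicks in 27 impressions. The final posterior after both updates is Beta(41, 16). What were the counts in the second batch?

8 clicks and 5 non-clicks

Because Beta–binomial updating is additive in the counts, the combined data contributed (α_post−α_prior, β_post−β_prior) successes and failures.
Total across both batches: 41−15=26 clicks, 16−2=14 non-clicks.
Subtract the first batch: 26−18=8 clicks and 14−9=5 non-clicks.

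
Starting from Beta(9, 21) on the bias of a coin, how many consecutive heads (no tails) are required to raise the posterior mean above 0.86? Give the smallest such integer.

k = 121

After k heads and 0 tails the posterior is Beta(9+k, 21), with mean (9+k)/(9+21+k).
Set (9+k)/(30+k) > 0.86 and solve: k > (0.86·30 − 9)/(1 − 0.86) = 120.000.
The smallest integer exceeding 120.000 is 121.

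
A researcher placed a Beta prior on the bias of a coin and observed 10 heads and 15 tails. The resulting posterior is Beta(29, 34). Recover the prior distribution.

Beta(19, 19)

A Beta(a, b) prior with s successes and f failures in binomial data gives a Beta(a+s, b+f) posterior.
So a = 29 − 10 = 19 and b = 34 − 15 = 19.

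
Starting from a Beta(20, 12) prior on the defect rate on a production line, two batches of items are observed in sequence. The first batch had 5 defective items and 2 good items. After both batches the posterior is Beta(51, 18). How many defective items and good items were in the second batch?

Because Beta–binomial updating is additive in the counts, the combined data contributed (α_post−α_prior, β_post−β_prior) successes and failures.
Total across both batches: 51−20=31 defective items, 18−12=6 good items.
Subtract the first batch: 31−5=26 defective items and 6−2=4 good items.

26 defective items and 4 good items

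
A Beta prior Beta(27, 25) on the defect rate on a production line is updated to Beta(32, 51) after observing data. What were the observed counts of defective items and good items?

5 defective items and 26 good items

Under Beta–binomial conjugacy the posterior parameters are (α+s, β+f).
Match parameters: s=32−27=5, f=51−25=26.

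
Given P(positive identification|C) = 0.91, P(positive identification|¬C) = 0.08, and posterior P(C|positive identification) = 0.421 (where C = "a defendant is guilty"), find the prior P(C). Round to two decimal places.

Bayes' rule in odds form gives O(C|E) = O(C)·[P(E|C)/P(E|¬C)], hence O(C) = O(C|E)/LR.
Posterior odds = 0.421/(1−0.421) = 0.7271. LR = 0.91/0.08 = 11.3750.
Prior odds = 0.7271/11.3750 = 0.0639, so P(C) = 0.0639/(1+0.0639) ≈ 0.06.

P(C) = 0.06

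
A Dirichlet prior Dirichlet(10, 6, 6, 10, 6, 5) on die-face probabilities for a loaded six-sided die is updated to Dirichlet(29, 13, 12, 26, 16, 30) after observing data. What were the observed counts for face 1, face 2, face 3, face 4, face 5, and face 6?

counts (19, 7, 6, 16, 10, 25)

For a Dirichlet(α) prior with multinomial counts c, the posterior is Dirichlet(α + c) componentwise.
Counts are posterior − prior componentwise: 29−10=19, 13−6=7, 12−6=6, 26−10=16, 16−6=10, 30−5=25.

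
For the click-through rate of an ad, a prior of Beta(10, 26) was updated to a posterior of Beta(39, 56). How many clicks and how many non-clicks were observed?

29 clicks and 30 non-clicks

A Beta(α, β) prior with s successes and f failures in binomial data gives a Beta(α+s, β+f) posterior.
Match parameters: s=39−10=29, f=56−26=30.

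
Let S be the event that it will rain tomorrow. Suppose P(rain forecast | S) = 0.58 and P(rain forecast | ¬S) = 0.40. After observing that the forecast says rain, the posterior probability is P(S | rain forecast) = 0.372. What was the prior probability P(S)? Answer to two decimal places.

Bayes' rule in odds form gives O(S|E) = O(S)·[P(E|S)/P(E|¬S)], hence O(S) = O(S|E)/LR.
Posterior odds = 0.372/(1−0.372) = 0.5924. LR = 0.58/0.40 = 1.4500.
Prior odds = 0.5924/1.4500 = 0.4086, so P(S) = 0.4086/(1+0.4086) ≈ 0.29.

P(S) = 0.29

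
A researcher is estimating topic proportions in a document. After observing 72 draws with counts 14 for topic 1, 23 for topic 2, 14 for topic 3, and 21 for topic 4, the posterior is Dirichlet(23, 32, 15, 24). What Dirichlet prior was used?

For a Dirichlet(α) prior with multinomial counts c, the posterior is Dirichlet(α + c) componentwise.
Subtract each count from the matching posterior parameter: 23−14=9, 32−23=9, 15−14=1, 24−21=3.

Dirichlet(9, 9, 1, 3)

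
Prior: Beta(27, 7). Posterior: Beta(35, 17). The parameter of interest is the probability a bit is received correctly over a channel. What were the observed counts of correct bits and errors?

Under Beta–binomial conjugacy the posterior parameters are (α+s, β+f).
Match parameters: s=35−27=8, f=17−7=10.

8 correct bits and 10 errors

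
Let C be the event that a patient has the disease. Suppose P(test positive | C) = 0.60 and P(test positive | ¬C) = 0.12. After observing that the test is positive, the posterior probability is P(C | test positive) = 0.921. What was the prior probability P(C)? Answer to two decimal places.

P(C) = 0.70

In odds form, posterior odds = prior odds × likelihood ratio, so prior odds = posterior odds ÷ LR.
Posterior odds = 0.921/(1−0.921) = 11.6582. LR = 0.60/0.12 = 5.0000.
Prior odds = 11.6582/5.0000 = 2.3316, so P(C) = 2.3316/(1+2.3316) ≈ 0.70.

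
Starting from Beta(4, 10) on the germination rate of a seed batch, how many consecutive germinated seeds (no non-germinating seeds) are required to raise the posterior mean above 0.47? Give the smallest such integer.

After k germinated seeds and 0 non-germinating seeds the posterior is Beta(4+k, 10), with mean (4+k)/(4+10+k).
Set (4+k)/(14+k) > 0.47 and solve: k > (0.47·14 − 4)/(1 − 0.47) = 4.868.
The smallest integer exceeding 4.868 is 5.

k = 5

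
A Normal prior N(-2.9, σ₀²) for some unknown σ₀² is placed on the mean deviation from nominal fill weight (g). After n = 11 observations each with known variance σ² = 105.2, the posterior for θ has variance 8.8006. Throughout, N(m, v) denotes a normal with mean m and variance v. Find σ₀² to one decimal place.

σ₀² = 110.3

Posterior precision equals prior precision plus data precision: 1/σ_n² = 1/σ₀² + n/σ².
So 1/σ₀² = 1/8.8006 − 11/105.2 = 0.113629 − 0.104563 = 0.009066.
Hence σ₀² = 1/0.009066 ≈ 110.3.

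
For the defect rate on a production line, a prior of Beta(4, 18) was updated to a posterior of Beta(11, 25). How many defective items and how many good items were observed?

Under Beta–binomial conjugacy the posterior parameters are (α+s, β+f).
So s = 11 − 4 = 7 and f = 25 − 18 = 7.

7 defective items and 7 good items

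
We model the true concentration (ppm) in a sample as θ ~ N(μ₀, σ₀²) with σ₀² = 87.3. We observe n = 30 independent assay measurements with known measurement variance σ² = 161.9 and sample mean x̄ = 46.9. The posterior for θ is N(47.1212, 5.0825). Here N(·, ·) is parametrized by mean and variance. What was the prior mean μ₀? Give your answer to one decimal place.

μ₀ = 50.7

The posterior mean is a precision-weighted average: μ_n = (τ₀μ₀ + τ_data·x̄)/(τ₀+τ_data), with τ₀=1/σ₀² and τ_data=n/σ².
Here τ₀ = 1/87.3 = 0.011455 and τ_data = 30/161.9 = 0.185300, so τ_n = 0.196755.
Rearranging for μ₀: μ₀ = (μ_n·τ_n − τ_data·x̄)/τ₀ = (47.1212·0.196755 − 0.185300·46.9) / 0.011455 = 0.580762/0.011455 ≈ 50.7.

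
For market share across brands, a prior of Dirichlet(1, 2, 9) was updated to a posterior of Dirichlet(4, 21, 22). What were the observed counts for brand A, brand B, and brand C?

For a Dirichlet(α) prior with multinomial counts c, the posterior is Dirichlet(α + c) componentwise.
Counts are posterior − prior componentwise: 4−1=3, 21−2=19, 22−9=13.

counts (3, 19, 13)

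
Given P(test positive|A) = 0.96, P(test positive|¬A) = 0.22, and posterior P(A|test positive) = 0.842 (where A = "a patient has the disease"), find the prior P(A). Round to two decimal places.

Bayes' rule in odds form gives O(A|E) = O(A)·[P(E|A)/P(E|¬A)], hence O(A) = O(A|E)/LR.
Posterior odds = 0.842/(1−0.842) = 5.3291. LR = 0.96/0.22 = 4.3636.
Prior odds = 5.3291/4.3636 = 1.2213, so P(A) = 1.2213/(1+1.2213) ≈ 0.55.

P(A) = 0.55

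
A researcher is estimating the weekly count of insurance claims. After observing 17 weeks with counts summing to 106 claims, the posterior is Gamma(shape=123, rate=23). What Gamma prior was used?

Gamma(shape=17, rate=6)

Gamma–Poisson conjugacy: posterior shape = α + Σxᵢ, posterior rate = β + n.
So α = 123 − 106 = 17 and β = 23 − 17 = 6.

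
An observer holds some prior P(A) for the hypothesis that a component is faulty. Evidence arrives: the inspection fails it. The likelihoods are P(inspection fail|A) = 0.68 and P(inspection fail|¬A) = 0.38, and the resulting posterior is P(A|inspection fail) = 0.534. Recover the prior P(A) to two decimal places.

P(A) = 0.39

In odds form, posterior odds = prior odds × likelihood ratio, so prior odds = posterior odds ÷ LR.
Posterior odds = 0.534/(1−0.534) = 1.1459. LR = 0.68/0.38 = 1.7895.
Prior odds = 1.1459/1.7895 = 0.6403, so P(A) = 0.6403/(1+0.6403) ≈ 0.39.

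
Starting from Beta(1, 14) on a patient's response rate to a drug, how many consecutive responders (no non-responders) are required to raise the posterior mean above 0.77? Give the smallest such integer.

After k responders and 0 non-responders the posterior is Beta(1+k, 14), with mean (1+k)/(1+14+k).
Set (1+k)/(15+k) > 0.77 and solve: k > (0.77·15 − 1)/(1 − 0.77) = 45.870.
The smallest integer exceeding 45.870 is 46, and checking k=46: (47)/(61) = 0.7705 > 0.77.

k = 46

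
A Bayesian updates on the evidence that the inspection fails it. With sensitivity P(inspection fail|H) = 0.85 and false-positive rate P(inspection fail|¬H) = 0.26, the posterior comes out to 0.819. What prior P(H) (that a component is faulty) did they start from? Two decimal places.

P(H) = 0.58

Bayes' rule in odds form gives O(H|E) = O(H)·[P(E|H)/P(E|¬H)], hence O(H) = O(H|E)/LR.
Posterior odds = 0.819/(1−0.819) = 4.5249. LR = 0.85/0.26 = 3.2692.
Prior odds = 4.5249/3.2692 = 1.3841, so P(H) = 1.3841/(1+1.3841) ≈ 0.58.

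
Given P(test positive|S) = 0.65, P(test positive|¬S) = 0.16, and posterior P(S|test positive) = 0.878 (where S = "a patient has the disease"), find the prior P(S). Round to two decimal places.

In odds form, posterior odds = prior odds × likelihood ratio, so prior odds = posterior odds ÷ LR.
Posterior odds = 0.878/(1−0.878) = 7.1967. LR = 0.65/0.16 = 4.0625.
Prior odds = 7.1967/4.0625 = 1.7715, so P(S) = 1.7715/(1+1.7715) ≈ 0.64.

P(S) = 0.64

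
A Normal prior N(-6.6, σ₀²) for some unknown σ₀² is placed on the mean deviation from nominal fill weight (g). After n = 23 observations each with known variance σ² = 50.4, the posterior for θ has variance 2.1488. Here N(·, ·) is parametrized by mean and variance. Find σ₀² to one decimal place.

σ₀² = 110.8

Posterior precision equals prior precision plus data precision: 1/σ_n² = 1/σ₀² + n/σ².
So 1/σ₀² = 1/2.1488 − 23/50.4 = 0.465376 − 0.456349 = 0.009027.
Hence σ₀² = 1/0.009027 ≈ 110.8.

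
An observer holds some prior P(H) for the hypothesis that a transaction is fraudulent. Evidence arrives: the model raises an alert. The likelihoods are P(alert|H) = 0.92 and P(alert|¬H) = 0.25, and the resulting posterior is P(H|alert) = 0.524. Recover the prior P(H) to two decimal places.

P(H) = 0.23

In odds form, posterior odds = prior odds × likelihood ratio, so prior odds = posterior odds ÷ LR.
Posterior odds = 0.524/(1−0.524) = 1.1008. LR = 0.92/0.25 = 3.6800.
Prior odds = 1.1008/3.6800 = 0.2991, so P(H) = 0.2991/(1+0.2991) ≈ 0.23.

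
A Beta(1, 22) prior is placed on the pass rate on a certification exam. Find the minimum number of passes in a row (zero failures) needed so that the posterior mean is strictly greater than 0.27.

k = 8

After k passes and 0 failures the posterior is Beta(1+k, 22), with mean (1+k)/(1+22+k).
Set (1+k)/(23+k) > 0.27 and solve: k > (0.27·23 − 1)/(1 − 0.27) = 7.137.
The smallest integer exceeding 7.137 is 8.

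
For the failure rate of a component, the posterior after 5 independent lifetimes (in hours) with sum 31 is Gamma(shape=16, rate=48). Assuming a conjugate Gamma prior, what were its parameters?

For an exponential likelihood with a Gamma(α, β) prior on the rate, n observations with total T give posterior Gamma(α+n, β+T).
So α = 16 − 5 = 11 and β = 48 − 31 = 17.

Gamma(shape=11, rate=17)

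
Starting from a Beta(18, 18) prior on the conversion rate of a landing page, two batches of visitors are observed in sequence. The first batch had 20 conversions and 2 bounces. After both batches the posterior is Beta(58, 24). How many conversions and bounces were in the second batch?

20 conversions and 4 bounces

Because Beta–binomial updating is additive in the counts, the combined data contributed (α_post−α_prior, β_post−β_prior) successes and failures.
Total across both batches: 58−18=40 conversions, 24−18=6 bounces.
Subtract the first batch: 40−20=20 conversions and 6−2=4 bounces.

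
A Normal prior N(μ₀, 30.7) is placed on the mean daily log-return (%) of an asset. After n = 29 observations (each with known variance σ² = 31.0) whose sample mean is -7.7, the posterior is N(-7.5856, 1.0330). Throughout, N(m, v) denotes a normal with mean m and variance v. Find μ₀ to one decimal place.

μ₀ = -4.3

The posterior mean is a precision-weighted average: μ_n = (τ₀μ₀ + τ_data·x̄)/(τ₀+τ_data), with τ₀=1/σ₀² and τ_data=n/σ².
Here τ₀ = 1/30.7 = 0.032573 and τ_data = 29/31.0 = 0.935484, so τ_n = 0.968057.
Rearranging for μ₀: μ₀ = (μ_n·τ_n − τ_data·x̄)/τ₀ = (-7.5856·0.968057 − 0.935484·-7.7) / 0.032573 = -0.140066/0.032573 ≈ -4.3.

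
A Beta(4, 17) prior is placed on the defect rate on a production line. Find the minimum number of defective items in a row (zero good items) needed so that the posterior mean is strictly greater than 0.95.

k = 320

After k defective items and 0 good items the posterior is Beta(4+k, 17), with mean (4+k)/(4+17+k).
Set (4+k)/(21+k) > 0.95 and solve: k > (0.95·21 − 4)/(1 − 0.95) = 319.000.
The smallest integer exceeding 319.000 is 320, and checking k=320: (324)/(341) = 0.9501 > 0.95.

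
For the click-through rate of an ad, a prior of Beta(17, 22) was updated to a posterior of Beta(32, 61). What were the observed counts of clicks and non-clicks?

15 clicks and 39 non-clicks

Beta is conjugate to the binomial likelihood: posterior = Beta(a+s, b+f).
So s = 32 − 17 = 15 and f = 61 − 22 = 39.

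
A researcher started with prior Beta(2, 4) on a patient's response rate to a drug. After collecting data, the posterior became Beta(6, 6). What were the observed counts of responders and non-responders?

4 responders and 2 non-responders

Under Beta–binomial conjugacy the posterior parameters are (α+s, β+f).
So s = 6 − 2 = 4 and f = 6 − 4 = 2.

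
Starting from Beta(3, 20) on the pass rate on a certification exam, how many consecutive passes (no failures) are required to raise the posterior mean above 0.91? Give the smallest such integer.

k = 200

After k passes and 0 failures the posterior is Beta(3+k, 20), with mean (3+k)/(3+20+k).
Set (3+k)/(23+k) > 0.91 and solve: k > (0.91·23 − 3)/(1 − 0.91) = 199.222.
The smallest integer exceeding 199.222 is 200.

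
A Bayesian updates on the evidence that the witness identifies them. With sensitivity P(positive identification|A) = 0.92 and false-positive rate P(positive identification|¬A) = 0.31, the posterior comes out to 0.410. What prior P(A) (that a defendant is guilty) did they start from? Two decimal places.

P(A) = 0.19

In odds form, posterior odds = prior odds × likelihood ratio, so prior odds = posterior odds ÷ LR.
Posterior odds = 0.410/(1−0.410) = 0.6949. LR = 0.92/0.31 = 2.9677.
Prior odds = 0.6949/2.9677 = 0.2342, so P(A) = 0.2342/(1+0.2342) ≈ 0.19.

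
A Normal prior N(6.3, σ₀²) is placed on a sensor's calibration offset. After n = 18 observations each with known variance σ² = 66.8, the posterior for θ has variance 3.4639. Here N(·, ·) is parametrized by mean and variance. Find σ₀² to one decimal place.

σ₀² = 52.0

For the Normal–Normal model with known σ², precisions add: τ_n = τ₀ + n/σ².
So 1/σ₀² = 1/3.4639 − 18/66.8 = 0.288692 − 0.269461 = 0.019231.
Hence σ₀² = 1/0.019231 ≈ 52.0.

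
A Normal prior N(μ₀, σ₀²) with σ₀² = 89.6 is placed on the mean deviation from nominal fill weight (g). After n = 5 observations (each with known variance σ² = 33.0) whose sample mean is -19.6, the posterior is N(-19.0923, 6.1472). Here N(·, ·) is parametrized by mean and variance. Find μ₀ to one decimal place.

μ₀ = -12.2

The posterior mean is a precision-weighted average: μ_n = (τ₀μ₀ + τ_data·x̄)/(τ₀+τ_data), with τ₀=1/σ₀² and τ_data=n/σ².
Here τ₀ = 1/89.6 = 0.011161 and τ_data = 5/33.0 = 0.151515, so τ_n = 0.162676.
Rearranging for μ₀: μ₀ = (μ_n·τ_n − τ_data·x̄)/τ₀ = (-19.0923·0.162676 − 0.151515·-19.6) / 0.011161 = -0.136165/0.011161 ≈ -12.2.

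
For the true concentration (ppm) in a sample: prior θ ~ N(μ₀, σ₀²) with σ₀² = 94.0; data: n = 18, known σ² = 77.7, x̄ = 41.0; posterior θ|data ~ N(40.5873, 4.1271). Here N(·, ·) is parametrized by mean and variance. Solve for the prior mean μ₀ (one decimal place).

μ₀ = 31.6

With known observation variance, the Normal–Normal posterior has precision τ_n = τ₀ + n/σ² and mean μ_n = (τ₀μ₀ + (n/σ²)x̄)/τ_n.
Here τ₀ = 1/94.0 = 0.010638 and τ_data = 18/77.7 = 0.231660, so τ_n = 0.242298.
Rearranging for μ₀: μ₀ = (μ_n·τ_n − τ_data·x̄)/τ₀ = (40.5873·0.242298 − 0.231660·41.0) / 0.010638 = 0.336162/0.010638 ≈ 31.6.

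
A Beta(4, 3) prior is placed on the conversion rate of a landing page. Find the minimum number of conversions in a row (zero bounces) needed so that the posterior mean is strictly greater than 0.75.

k = 6

After k conversions and 0 bounces the posterior is Beta(4+k, 3), with mean (4+k)/(4+3+k).
Set (4+k)/(7+k) > 0.75 and solve: k > (0.75·7 − 4)/(1 − 0.75) = 5.000.
The smallest integer exceeding 5.000 is 6, and checking k=6: (10)/(13) = 0.7692 > 0.75.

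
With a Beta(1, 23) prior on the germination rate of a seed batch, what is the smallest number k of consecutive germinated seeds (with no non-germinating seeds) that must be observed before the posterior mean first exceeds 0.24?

k = 7

After k germinated seeds and 0 non-germinating seeds the posterior is Beta(1+k, 23), with mean (1+k)/(1+23+k).
Set (1+k)/(24+k) > 0.24 and solve: k > (0.24·24 − 1)/(1 − 0.24) = 6.263.
The smallest integer exceeding 6.263 is 7, and checking k=7: (8)/(31) = 0.2581 > 0.24.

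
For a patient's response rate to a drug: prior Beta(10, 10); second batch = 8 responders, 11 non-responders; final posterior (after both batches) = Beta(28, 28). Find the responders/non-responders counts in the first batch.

10 responders and 7 non-responders

Sequential conjugate updates are equivalent to a single update on the pooled data, so total successes = posterior α − prior α and total failures = posterior β − prior β.
Total across both batches: 28−10=18 responders, 28−10=18 non-responders.
Subtract the second batch: 18−8=10 responders and 18−11=7 non-responders.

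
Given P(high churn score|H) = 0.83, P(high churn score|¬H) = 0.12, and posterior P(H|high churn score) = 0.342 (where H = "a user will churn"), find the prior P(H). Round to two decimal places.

P(H) = 0.07

In odds form, posterior odds = prior odds × likelihood ratio, so prior odds = posterior odds ÷ LR.
Posterior odds = 0.342/(1−0.342) = 0.5198. LR = 0.83/0.12 = 6.9167.
Prior odds = 0.5198/6.9167 = 0.0752, so P(H) = 0.0752/(1+0.0752) ≈ 0.07.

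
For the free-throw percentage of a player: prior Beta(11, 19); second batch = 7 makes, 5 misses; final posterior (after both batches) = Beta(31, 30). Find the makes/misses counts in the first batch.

Because Beta–binomial updating is additive in the counts, the combined data contributed (α_post−α_prior, β_post−β_prior) successes and failures.
Total across both batches: 31−11=20 makes, 30−19=11 misses.
Subtract the second batch: 20−7=13 makes and 11−5=6 misses.

13 makes and 6 misses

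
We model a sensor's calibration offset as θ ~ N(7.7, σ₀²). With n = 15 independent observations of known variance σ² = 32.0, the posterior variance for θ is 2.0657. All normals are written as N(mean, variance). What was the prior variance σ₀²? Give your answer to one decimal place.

For the Normal–Normal model with known σ², precisions add: τ_n = τ₀ + n/σ².
So 1/σ₀² = 1/2.0657 − 15/32.0 = 0.484097 − 0.468750 = 0.015347.
Hence σ₀² = 1/0.015347 ≈ 65.2.

σ₀² = 65.2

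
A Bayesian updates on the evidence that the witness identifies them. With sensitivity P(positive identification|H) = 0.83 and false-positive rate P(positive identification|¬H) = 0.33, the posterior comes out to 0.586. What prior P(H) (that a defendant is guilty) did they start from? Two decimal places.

In odds form, posterior odds = prior odds × likelihood ratio, so prior odds = posterior odds ÷ LR.
Posterior odds = 0.586/(1−0.586) = 1.4155. LR = 0.83/0.33 = 2.5152.
Prior odds = 1.4155/2.5152 = 0.5628, so P(H) = 0.5628/(1+0.5628) ≈ 0.36.

P(H) = 0.36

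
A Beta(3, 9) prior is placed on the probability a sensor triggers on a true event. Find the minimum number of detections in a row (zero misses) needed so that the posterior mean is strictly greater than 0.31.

k = 2

After k detections and 0 misses the posterior is Beta(3+k, 9), with mean (3+k)/(3+9+k).
Set (3+k)/(12+k) > 0.31 and solve: k > (0.31·12 − 3)/(1 − 0.31) = 1.043.
The smallest integer exceeding 1.043 is 2.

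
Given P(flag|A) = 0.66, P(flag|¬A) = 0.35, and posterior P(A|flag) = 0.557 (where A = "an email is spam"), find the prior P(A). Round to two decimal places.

P(A) = 0.40

Bayes' rule in odds form gives O(A|E) = O(A)·[P(E|A)/P(E|¬A)], hence O(A) = O(A|E)/LR.
Posterior odds = 0.557/(1−0.557) = 1.2573. LR = 0.66/0.35 = 1.8857.
Prior odds = 1.2573/1.8857 = 0.6668, so P(A) = 0.6668/(1+0.6668) ≈ 0.40.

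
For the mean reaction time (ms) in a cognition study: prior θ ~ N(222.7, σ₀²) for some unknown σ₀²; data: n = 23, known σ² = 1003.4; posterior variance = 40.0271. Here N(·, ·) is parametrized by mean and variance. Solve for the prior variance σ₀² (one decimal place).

Posterior precision equals prior precision plus data precision: 1/σ_n² = 1/σ₀² + n/σ².
So 1/σ₀² = 1/40.0271 − 23/1003.4 = 0.024983 − 0.022922 = 0.002061.
Hence σ₀² = 1/0.002061 ≈ 485.2.

σ₀² = 485.2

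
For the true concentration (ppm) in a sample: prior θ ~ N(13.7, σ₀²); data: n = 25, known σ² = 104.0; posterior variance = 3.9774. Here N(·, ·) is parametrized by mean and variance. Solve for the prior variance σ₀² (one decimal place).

Posterior precision equals prior precision plus data precision: 1/σ_n² = 1/σ₀² + n/σ².
So 1/σ₀² = 1/3.9774 − 25/104.0 = 0.251421 − 0.240385 = 0.011036.
Hence σ₀² = 1/0.011036 ≈ 90.6.

σ₀² = 90.6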